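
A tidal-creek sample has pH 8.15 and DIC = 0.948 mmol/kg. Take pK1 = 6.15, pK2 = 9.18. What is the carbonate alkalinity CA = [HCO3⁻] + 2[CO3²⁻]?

CA = [HCO3⁻] + 2[CO3²⁻] = (α₁ + 2α₂)·DIC
At pH 8.15: [H⁺]/K1 = 10^-2.00 = 0.010000, K2/[H⁺] = 10^-1.03 = 0.093325
α₁ = 1/(1 + 0.010000 + 0.093325) = 1/1.1033 = 0.9064; α₂ = α₁·K2/[H⁺] = 0.08459
α₁ + 2α₂ = 1.0755
CA = 1.0755 × 0.948 = 1.02 mmol/kg

CA = 1.02 mmol/kg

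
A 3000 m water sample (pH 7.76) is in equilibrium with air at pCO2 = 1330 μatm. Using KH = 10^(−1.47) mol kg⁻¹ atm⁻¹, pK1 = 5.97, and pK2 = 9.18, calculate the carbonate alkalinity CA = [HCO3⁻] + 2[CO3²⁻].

[CO2*] = KH · pCO2 = 10^(−1.47) × 1330×10^-6 = 4.507×10^-5 mol/kg
α₀ = 1/(1 + K1/[H⁺] + K1K2/[H⁺]²) = 1/(1 + 10^+1.79 + 10^+0.37) = 0.01538
DIC = [CO2*]/α₀ = 4.507×10^-5 / 0.01538 = 2.929 mmol/kg
CA = (α₁ + 2α₂)·DIC = (0.9486 + 2×0.03606) × 2.929 = 2.99 mmol/kg

CA = 2.99 mmol/kg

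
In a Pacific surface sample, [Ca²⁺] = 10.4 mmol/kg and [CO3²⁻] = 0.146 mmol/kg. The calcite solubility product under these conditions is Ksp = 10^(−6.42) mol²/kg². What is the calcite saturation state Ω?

Ksp = 10^(−6.42) = 3.802×10^-7
Ω = [Ca²⁺][CO3²⁻]/Ksp = (10.4×10^-3)(0.146×10^-3) / 3.802×10^-7 = 3.99

Ω = 3.99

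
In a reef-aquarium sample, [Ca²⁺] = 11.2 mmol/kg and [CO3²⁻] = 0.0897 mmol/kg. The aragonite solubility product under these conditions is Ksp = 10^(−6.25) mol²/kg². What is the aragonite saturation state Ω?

Ω = 1.79

Ksp = 10^(−6.25) = 5.623×10^-7
Ω = [Ca²⁺][CO3²⁻]/Ksp = (11.2×10^-3)(0.0897×10^-3) / 5.623×10^-7 = 1.79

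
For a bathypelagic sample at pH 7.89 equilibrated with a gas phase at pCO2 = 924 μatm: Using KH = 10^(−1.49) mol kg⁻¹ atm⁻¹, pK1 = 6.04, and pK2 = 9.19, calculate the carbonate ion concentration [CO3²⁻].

[CO3²⁻] = 0.106 mmol/kg

[CO2*] = KH · pCO2 = 10^(−1.49) × 924×10^-6 = 2.990×10^-5 mol/kg
α₀ = 1/(1 + K1/[H⁺] + K1K2/[H⁺]²) = 1/(1 + 10^+1.85 + 10^+0.55) = 0.01327
DIC = [CO2*]/α₀ = 2.990×10^-5 / 0.01327 = 2.253 mmol/kg
[CO3²⁻] = α₂·DIC; α₂ = 0.04709, so [CO3²⁻] = 0.04709 × 2.253 = 0.106 mmol/kg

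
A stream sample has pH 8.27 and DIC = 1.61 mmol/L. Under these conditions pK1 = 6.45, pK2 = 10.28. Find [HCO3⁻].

α₁ = 1 / (1 + [H⁺]/K1 + K2/[H⁺]) = 1 / (1 + 10^-1.82 + 10^-2.01)
   = 1 / (1 + 0.015136 + 0.0097724) = 1/1.0249 = 0.9757
[HCO3⁻] = α₁ × DIC = 0.9757 × 1.61 = 1.57 mmol/L

[HCO3⁻] = 1.57 mmol/L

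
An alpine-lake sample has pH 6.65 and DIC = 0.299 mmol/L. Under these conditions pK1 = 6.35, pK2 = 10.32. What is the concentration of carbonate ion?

[CO3²⁻] = 0.0426 μmol/L

α₂ = 1 / (1 + [H⁺]/K2 + [H⁺]²/(K1K2)) = 1 / (1 + 10^+3.67 + 10^+3.37)
   = 1 / (1 + 4677.4 + 2344.2) = 1/7022.6 = 0.0001424
[CO3²⁻] = α₂ × DIC = 0.0001424 × 0.299 = 4.26×10^-5 mmol/L = 0.0426 μmol/L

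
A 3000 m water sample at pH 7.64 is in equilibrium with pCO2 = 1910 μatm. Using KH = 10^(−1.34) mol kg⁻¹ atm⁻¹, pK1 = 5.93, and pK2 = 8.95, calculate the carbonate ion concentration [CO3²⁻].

[CO2*] = KH · pCO2 = 10^(−1.34) × 1910×10^-6 = 8.730×10^-5 mol/kg
α₀ = 1/(1 + K1/[H⁺] + K1K2/[H⁺]²) = 1/(1 + 10^+1.71 + 10^+0.40) = 0.01825
DIC = [CO2*]/α₀ = 8.730×10^-5 / 0.01825 = 4.784 mmol/kg
[CO3²⁻] = α₂·DIC; α₂ = 0.04584, so [CO3²⁻] = 0.04584 × 4.784 = 0.219 mmol/kg

[CO3²⁻] = 0.219 mmol/kg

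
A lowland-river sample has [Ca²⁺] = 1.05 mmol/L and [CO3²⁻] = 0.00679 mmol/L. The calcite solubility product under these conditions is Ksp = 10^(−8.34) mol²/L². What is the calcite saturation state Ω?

Ksp = 10^(−8.34) = 4.571×10^-9
Ω = [Ca²⁺][CO3²⁻]/Ksp = (1.05×10^-3)(0.00679×10^-3) / 4.571×10^-9 = 1.56

Ω = 1.56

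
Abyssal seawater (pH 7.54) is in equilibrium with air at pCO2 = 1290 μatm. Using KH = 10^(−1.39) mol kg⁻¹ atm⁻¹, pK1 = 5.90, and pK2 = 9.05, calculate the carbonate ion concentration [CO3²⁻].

[CO2*] = KH · pCO2 = 10^(−1.39) × 1290×10^-6 = 5.255×10^-5 mol/kg
α₀ = 1/(1 + K1/[H⁺] + K1K2/[H⁺]²) = 1/(1 + 10^+1.64 + 10^+0.13) = 0.02174
DIC = [CO2*]/α₀ = 5.255×10^-5 / 0.02174 = 2.417 mmol/kg
[CO3²⁻] = α₂·DIC; α₂ = 0.02932, so [CO3²⁻] = 0.02932 × 2.417 = 0.0709 mmol/kg

[CO3²⁻] = 0.0709 mmol/kg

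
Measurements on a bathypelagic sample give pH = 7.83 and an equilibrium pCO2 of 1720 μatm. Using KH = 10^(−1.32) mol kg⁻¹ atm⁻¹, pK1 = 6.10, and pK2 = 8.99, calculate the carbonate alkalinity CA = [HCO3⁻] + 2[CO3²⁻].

[CO2*] = KH · pCO2 = 10^(−1.32) × 1720×10^-6 = 8.232×10^-5 mol/kg
α₀ = 1/(1 + K1/[H⁺] + K1K2/[H⁺]²) = 1/(1 + 10^+1.73 + 10^+0.57) = 0.01712
DIC = [CO2*]/α₀ = 8.232×10^-5 / 0.01712 = 4.809 mmol/kg
CA = (α₁ + 2α₂)·DIC = (0.9193 + 2×0.06360) × 4.809 = 5.03 mmol/kg

CA = 5.03 mmol/kg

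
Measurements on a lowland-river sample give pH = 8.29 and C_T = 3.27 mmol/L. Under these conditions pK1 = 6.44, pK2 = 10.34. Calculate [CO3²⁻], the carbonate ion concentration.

α₂ = 1 / (1 + [H⁺]/K2 + [H⁺]²/(K1K2)) = 1 / (1 + 10^+2.05 + 10^+0.20)
   = 1 / (1 + 112.20 + 1.5849) = 1/114.79 = 0.008712
[CO3²⁻] = α₂ × DIC = 0.008712 × 3.27 = 0.0285 mmol/L

[CO3²⁻] = 0.0285 mmol/L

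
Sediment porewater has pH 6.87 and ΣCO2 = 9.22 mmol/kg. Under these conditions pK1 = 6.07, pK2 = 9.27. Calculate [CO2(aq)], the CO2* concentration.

[CO2*] = 1.26 mmol/kg

α₀ = 1 / (1 + K1/[H⁺] + K1K2/[H⁺]²) = 1 / (1 + 10^+0.80 + 10^-1.60)
   = 1 / (1 + 6.3096 + 0.025119) = 1/7.3347 = 0.1363
[CO2*] = α₀ × DIC = 0.1363 × 9.22 = 1.26 mmol/kg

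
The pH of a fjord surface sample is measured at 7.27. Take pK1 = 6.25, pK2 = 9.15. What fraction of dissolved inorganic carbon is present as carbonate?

α₂ = 0.0119

α₂ = 1 / (1 + [H⁺]/K2 + [H⁺]²/(K1K2)) = 1 / (1 + 10^+1.88 + 10^+0.86)
   = 1 / (1 + 75.858 + 7.2444) = 1/84.102 = 0.01189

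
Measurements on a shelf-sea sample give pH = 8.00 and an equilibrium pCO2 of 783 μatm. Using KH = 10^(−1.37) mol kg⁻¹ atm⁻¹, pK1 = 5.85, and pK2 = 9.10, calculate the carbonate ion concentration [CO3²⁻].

[CO3²⁻] = 0.375 mmol/kg

[CO2*] = KH · pCO2 = 10^(−1.37) × 783×10^-6 = 3.340×10^-5 mol/kg
α₀ = 1/(1 + K1/[H⁺] + K1K2/[H⁺]²) = 1/(1 + 10^+2.15 + 10^+1.05) = 0.006516
DIC = [CO2*]/α₀ = 3.340×10^-5 / 0.006516 = 5.126 mmol/kg
[CO3²⁻] = α₂·DIC; α₂ = 0.07311, so [CO3²⁻] = 0.07311 × 5.126 = 0.375 mmol/kg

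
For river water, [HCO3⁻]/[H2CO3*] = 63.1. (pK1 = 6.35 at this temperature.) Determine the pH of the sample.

From K1 = [H⁺][HCO3⁻]/[H2CO3*]:  pH = pK1 + log₁₀([HCO3⁻]/[H2CO3*])
log₁₀(63.1) = +1.800
pH = 6.35 + (+1.800) = 8.15

pH = 8.15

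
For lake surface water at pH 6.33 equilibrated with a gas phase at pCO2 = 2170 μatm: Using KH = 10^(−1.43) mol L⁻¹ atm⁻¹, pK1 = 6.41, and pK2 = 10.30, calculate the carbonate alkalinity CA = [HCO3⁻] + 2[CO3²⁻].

CA = 0.0671 mmol/L

[CO2*] = KH · pCO2 = 10^(−1.43) × 2170×10^-6 = 8.062×10^-5 mol/L
α₀ = 1/(1 + K1/[H⁺] + K1K2/[H⁺]²) = 1/(1 + 10^-0.08 + 10^-4.05) = 0.5459
DIC = [CO2*]/α₀ = 8.062×10^-5 / 0.5459 = 0.1477 mmol/L
CA = (α₁ + 2α₂)·DIC = (0.4541 + 2×4.865×10^-5) × 0.1477 = 0.0671 mmol/L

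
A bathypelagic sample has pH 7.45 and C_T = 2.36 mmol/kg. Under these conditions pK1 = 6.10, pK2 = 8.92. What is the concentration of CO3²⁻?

[CO3²⁻] = 0.0741 mmol/kg

α₂ = 1 / (1 + [H⁺]/K2 + [H⁺]²/(K1K2)) = 1 / (1 + 10^+1.47 + 10^+0.12)
   = 1 / (1 + 29.512 + 1.3183) = 1/31.830 = 0.03142
[CO3²⁻] = α₂ × DIC = 0.03142 × 2.36 = 0.0741 mmol/kg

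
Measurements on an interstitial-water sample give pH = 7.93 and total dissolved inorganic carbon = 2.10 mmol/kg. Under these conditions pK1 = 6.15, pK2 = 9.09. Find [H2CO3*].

[CO2*] = 0.0321 mmol/kg

α₀ = 1 / (1 + K1/[H⁺] + K1K2/[H⁺]²) = 1 / (1 + 10^+1.78 + 10^+0.62)
   = 1 / (1 + 60.256 + 4.1687) = 1/65.425 = 0.01528
[CO2*] = α₀ × DIC = 0.01528 × 2.10 = 0.0321 mmol/kg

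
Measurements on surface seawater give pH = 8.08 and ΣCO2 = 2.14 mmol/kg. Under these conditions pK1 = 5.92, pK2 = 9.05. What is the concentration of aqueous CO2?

α₀ = 1 / (1 + K1/[H⁺] + K1K2/[H⁺]²) = 1 / (1 + 10^+2.16 + 10^+1.19)
   = 1 / (1 + 144.54 + 15.488) = 1/161.03 = 0.006210
[CO2*] = α₀ × DIC = 0.006210 × 2.14 = 0.0133 mmol/kg = 13.3 μmol/kg

[CO2*] = 13.3 μmol/kg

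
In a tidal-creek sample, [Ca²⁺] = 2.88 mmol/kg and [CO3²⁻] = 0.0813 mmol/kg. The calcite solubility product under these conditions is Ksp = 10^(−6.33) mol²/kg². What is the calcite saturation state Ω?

Ω = 0.501

Ksp = 10^(−6.33) = 4.677×10^-7
Ω = [Ca²⁺][CO3²⁻]/Ksp = (2.88×10^-3)(0.0813×10^-3) / 4.677×10^-7 = 0.501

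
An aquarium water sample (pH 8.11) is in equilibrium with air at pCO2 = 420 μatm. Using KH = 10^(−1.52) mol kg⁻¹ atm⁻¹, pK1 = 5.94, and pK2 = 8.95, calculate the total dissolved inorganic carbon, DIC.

[CO2*] = KH · pCO2 = 10^(−1.52) × 420×10^-6 = 1.268×10^-5 mol/kg
α₀ = 1/(1 + K1/[H⁺] + K1K2/[H⁺]²) = 1/(1 + 10^+2.17 + 10^+1.33) = 0.005872
DIC = [CO2*]/α₀ = 1.268×10^-5 / 0.005872 = 2.16 mmol/kg

DIC = 2.16 mmol/kg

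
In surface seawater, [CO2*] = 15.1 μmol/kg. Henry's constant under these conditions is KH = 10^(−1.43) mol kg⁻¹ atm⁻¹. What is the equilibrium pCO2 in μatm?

pCO2 = 406 μatm

KH = 10^(−1.43) = 3.715×10^-2 mol kg⁻¹ atm⁻¹
pCO2 = [CO2*]/KH = 15.1×10^-6 / 3.715×10^-2 = 4.06×10^-4 atm = 406 μatm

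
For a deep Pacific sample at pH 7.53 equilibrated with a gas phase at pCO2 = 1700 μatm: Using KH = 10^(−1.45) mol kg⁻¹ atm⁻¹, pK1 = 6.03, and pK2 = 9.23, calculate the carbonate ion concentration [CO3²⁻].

[CO2*] = KH · pCO2 = 10^(−1.45) × 1700×10^-6 = 6.032×10^-5 mol/kg
α₀ = 1/(1 + K1/[H⁺] + K1K2/[H⁺]²) = 1/(1 + 10^+1.50 + 10^-0.20) = 0.03007
DIC = [CO2*]/α₀ = 6.032×10^-5 / 0.03007 = 2.006 mmol/kg
[CO3²⁻] = α₂·DIC; α₂ = 0.01897, so [CO3²⁻] = 0.01897 × 2.006 = 0.0381 mmol/kg

[CO3²⁻] = 0.0381 mmol/kg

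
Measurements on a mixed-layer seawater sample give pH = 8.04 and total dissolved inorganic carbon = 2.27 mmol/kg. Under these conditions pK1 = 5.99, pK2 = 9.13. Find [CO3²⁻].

α₂ = 1 / (1 + [H⁺]/K2 + [H⁺]²/(K1K2)) = 1 / (1 + 10^+1.09 + 10^-0.96)
   = 1 / (1 + 12.303 + 0.10965) = 1/13.412 = 0.07456
[CO3²⁻] = α₂ × DIC = 0.07456 × 2.27 = 0.169 mmol/kg

[CO3²⁻] = 0.169 mmol/kg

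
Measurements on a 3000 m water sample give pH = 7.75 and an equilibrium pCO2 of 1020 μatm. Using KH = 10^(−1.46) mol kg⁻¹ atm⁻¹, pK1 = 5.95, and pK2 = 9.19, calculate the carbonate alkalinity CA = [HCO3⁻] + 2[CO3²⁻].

CA = 2.39 mmol/kg

[CO2*] = KH · pCO2 = 10^(−1.46) × 1020×10^-6 = 3.537×10^-5 mol/kg
α₀ = 1/(1 + K1/[H⁺] + K1K2/[H⁺]²) = 1/(1 + 10^+1.80 + 10^+0.36) = 0.01506
DIC = [CO2*]/α₀ = 3.537×10^-5 / 0.01506 = 2.348 mmol/kg
CA = (α₁ + 2α₂)·DIC = (0.9504 + 2×0.03451) × 2.348 = 2.39 mmol/kg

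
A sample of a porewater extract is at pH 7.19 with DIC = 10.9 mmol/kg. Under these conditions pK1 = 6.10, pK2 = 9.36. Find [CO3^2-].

α₂ = 1 / (1 + [H⁺]/K2 + [H⁺]²/(K1K2)) = 1 / (1 + 10^+2.17 + 10^+1.08)
   = 1 / (1 + 147.91 + 12.023) = 1/160.93 = 0.006214
[CO3²⁻] = α₂ × DIC = 0.006214 × 10.9 = 0.0677 mmol/kg

[CO3²⁻] = 0.0677 mmol/kg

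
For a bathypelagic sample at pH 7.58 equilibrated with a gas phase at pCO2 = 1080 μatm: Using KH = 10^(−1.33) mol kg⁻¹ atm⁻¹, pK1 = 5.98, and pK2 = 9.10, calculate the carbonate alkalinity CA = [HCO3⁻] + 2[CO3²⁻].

CA = 2.13 mmol/kg

[CO2*] = KH · pCO2 = 10^(−1.33) × 1080×10^-6 = 5.052×10^-5 mol/kg
α₀ = 1/(1 + K1/[H⁺] + K1K2/[H⁺]²) = 1/(1 + 10^+1.60 + 10^+0.08) = 0.02380
DIC = [CO2*]/α₀ = 5.052×10^-5 / 0.02380 = 2.122 mmol/kg
CA = (α₁ + 2α₂)·DIC = (0.9476 + 2×0.02862) × 2.122 = 2.13 mmol/kg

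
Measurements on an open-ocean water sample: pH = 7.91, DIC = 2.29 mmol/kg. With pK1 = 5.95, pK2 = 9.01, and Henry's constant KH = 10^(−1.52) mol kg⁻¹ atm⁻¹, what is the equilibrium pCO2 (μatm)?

pCO2 = 763 μatm

α₀ = 1 / (1 + K1/[H⁺] + K1K2/[H⁺]²) = 1 / (1 + 10^+1.96 + 10^+0.86)
   = 1 / (1 + 91.201 + 7.2444) = 1/99.445 = 0.01006
[CO2*] = α₀ × DIC = 0.01006 × 2.29 = 0.02303 mmol/kg
pCO2 = [CO2*]/KH = 2.303×10^-5 / 3.020×10^-2 = 763 μatm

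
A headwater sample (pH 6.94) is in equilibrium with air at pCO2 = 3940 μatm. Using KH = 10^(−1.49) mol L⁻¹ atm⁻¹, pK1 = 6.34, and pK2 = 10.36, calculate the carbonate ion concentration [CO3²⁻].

[CO2*] = KH · pCO2 = 10^(−1.49) × 3940×10^-6 = 1.275×10^-4 mol/L
α₀ = 1/(1 + K1/[H⁺] + K1K2/[H⁺]²) = 1/(1 + 10^+0.60 + 10^-2.82) = 0.2007
DIC = [CO2*]/α₀ = 1.275×10^-4 / 0.2007 = 0.6353 mmol/L
[CO3²⁻] = α₂·DIC; α₂ = 0.0003038, so [CO3²⁻] = 0.0003038 × 0.6353 = 0.000193 mmol/L = 0.193 μmol/L

[CO3²⁻] = 0.193 μmol/L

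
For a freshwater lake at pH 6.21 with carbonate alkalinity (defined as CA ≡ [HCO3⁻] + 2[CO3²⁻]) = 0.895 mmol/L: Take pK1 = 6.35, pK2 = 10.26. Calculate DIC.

CA = [HCO3⁻] + 2[CO3²⁻] = (α₁ + 2α₂)·DIC
At pH 6.21: [H⁺]/K1 = 10^0.14 = 1.3804, K2/[H⁺] = 10^-4.05 = 8.9125×10^-5
α₁ = 1/(1 + 1.3804 + 8.9125×10^-5) = 1/2.3805 = 0.4201; α₂ = α₁·K2/[H⁺] = 3.744×10^-5
α₁ + 2α₂ = 0.4202
DIC = CA / (α₁ + 2α₂) = 0.895 / 0.4202 = 2.13 mmol/L

DIC = 2.13 mmol/L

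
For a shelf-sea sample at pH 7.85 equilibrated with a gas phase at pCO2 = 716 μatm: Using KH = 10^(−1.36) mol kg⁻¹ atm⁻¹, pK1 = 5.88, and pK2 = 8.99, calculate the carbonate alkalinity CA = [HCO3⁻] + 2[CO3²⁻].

[CO2*] = KH · pCO2 = 10^(−1.36) × 716×10^-6 = 3.125×10^-5 mol/kg
α₀ = 1/(1 + K1/[H⁺] + K1K2/[H⁺]²) = 1/(1 + 10^+1.97 + 10^+0.83) = 0.009893
DIC = [CO2*]/α₀ = 3.125×10^-5 / 0.009893 = 3.159 mmol/kg
CA = (α₁ + 2α₂)·DIC = (0.9232 + 2×0.06688) × 3.159 = 3.34 mmol/kg

CA = 3.34 mmol/kg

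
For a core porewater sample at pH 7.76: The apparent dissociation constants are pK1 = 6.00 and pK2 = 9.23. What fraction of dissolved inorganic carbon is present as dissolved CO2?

α₀ = 0.0165

α₀ = 1 / (1 + K1/[H⁺] + K1K2/[H⁺]²) = 1 / (1 + 10^+1.76 + 10^+0.29)
   = 1 / (1 + 57.544 + 1.9498) = 1/60.494 = 0.01653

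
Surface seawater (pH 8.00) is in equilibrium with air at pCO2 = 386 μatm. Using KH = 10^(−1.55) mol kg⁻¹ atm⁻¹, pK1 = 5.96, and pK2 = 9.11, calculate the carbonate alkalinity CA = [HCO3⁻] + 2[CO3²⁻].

CA = 1.38 mmol/kg

[CO2*] = KH · pCO2 = 10^(−1.55) × 386×10^-6 = 1.088×10^-5 mol/kg
α₀ = 1/(1 + K1/[H⁺] + K1K2/[H⁺]²) = 1/(1 + 10^+2.04 + 10^+0.93) = 0.008392
DIC = [CO2*]/α₀ = 1.088×10^-5 / 0.008392 = 1.296 mmol/kg
CA = (α₁ + 2α₂)·DIC = (0.9202 + 2×0.07143) × 1.296 = 1.38 mmol/kg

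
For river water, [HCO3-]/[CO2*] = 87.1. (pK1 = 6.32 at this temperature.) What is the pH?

From K1 = [H⁺][HCO3-]/[CO2*]:  pH = pK1 + log₁₀([HCO3-]/[CO2*])
log₁₀(87.1) = +1.940
pH = 6.32 + (+1.940) = 8.26

pH = 8.26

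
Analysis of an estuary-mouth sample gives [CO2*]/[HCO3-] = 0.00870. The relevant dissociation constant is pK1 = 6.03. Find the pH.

From K1 = [H⁺][HCO3-]/[CO2*]:  pH = pK1 − log₁₀([CO2*]/[HCO3-])
log₁₀(0.00870) = -2.060
pH = 6.03 − (-2.060) = 8.09

pH = 8.09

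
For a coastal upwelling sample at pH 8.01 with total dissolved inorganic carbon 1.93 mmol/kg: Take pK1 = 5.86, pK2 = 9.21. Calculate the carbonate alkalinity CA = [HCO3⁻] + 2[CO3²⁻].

CA = [HCO3⁻] + 2[CO3²⁻] = (α₁ + 2α₂)·DIC
At pH 8.01: [H⁺]/K1 = 10^-2.15 = 0.0070795, K2/[H⁺] = 10^-1.20 = 0.063096
α₁ = 1/(1 + 0.0070795 + 0.063096) = 1/1.0702 = 0.9344; α₂ = α₁·K2/[H⁺] = 0.05896
α₁ + 2α₂ = 1.0523
CA = 1.0523 × 1.93 = 2.03 mmol/kg

CA = 2.03 mmol/kg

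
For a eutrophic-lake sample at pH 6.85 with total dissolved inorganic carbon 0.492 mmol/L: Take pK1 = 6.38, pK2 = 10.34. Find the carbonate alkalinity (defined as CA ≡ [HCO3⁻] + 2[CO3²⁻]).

CA = 0.368 mmol/L

CA = [HCO3⁻] + 2[CO3²⁻] = (α₁ + 2α₂)·DIC
At pH 6.85: [H⁺]/K1 = 10^-0.47 = 0.33884, K2/[H⁺] = 10^-3.49 = 0.00032359
α₁ = 1/(1 + 0.33884 + 0.00032359) = 1/1.3392 = 0.7467; α₂ = α₁·K2/[H⁺] = 0.0002416
α₁ + 2α₂ = 0.7472
CA = 0.7472 × 0.492 = 0.368 mmol/L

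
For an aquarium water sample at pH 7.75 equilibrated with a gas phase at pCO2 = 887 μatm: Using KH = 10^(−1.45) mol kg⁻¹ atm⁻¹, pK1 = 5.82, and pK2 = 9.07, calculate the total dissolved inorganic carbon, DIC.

[CO2*] = KH · pCO2 = 10^(−1.45) × 887×10^-6 = 3.147×10^-5 mol/kg
α₀ = 1/(1 + K1/[H⁺] + K1K2/[H⁺]²) = 1/(1 + 10^+1.93 + 10^+0.61) = 0.01109
DIC = [CO2*]/α₀ = 3.147×10^-5 / 0.01109 = 2.84 mmol/kg

DIC = 2.84 mmol/kg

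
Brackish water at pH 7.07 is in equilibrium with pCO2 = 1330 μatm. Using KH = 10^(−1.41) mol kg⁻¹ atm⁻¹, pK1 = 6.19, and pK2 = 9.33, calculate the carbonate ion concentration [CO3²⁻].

[CO3²⁻] = 2.16 μmol/kg

[CO2*] = KH · pCO2 = 10^(−1.41) × 1330×10^-6 = 5.174×10^-5 mol/kg
α₀ = 1/(1 + K1/[H⁺] + K1K2/[H⁺]²) = 1/(1 + 10^+0.88 + 10^-1.38) = 0.1159
DIC = [CO2*]/α₀ = 5.174×10^-5 / 0.1159 = 0.4464 mmol/kg
[CO3²⁻] = α₂·DIC; α₂ = 0.004832, so [CO3²⁻] = 0.004832 × 0.4464 = 0.00216 mmol/kg = 2.16 μmol/kg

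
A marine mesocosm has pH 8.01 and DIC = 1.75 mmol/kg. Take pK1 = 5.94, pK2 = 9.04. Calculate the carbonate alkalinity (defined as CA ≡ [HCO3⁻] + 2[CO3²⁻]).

CA = [HCO3⁻] + 2[CO3²⁻] = (α₁ + 2α₂)·DIC
At pH 8.01: [H⁺]/K1 = 10^-2.07 = 0.0085114, K2/[H⁺] = 10^-1.03 = 0.093325
α₁ = 1/(1 + 0.0085114 + 0.093325) = 1/1.1018 = 0.9076; α₂ = α₁·K2/[H⁺] = 0.08470
α₁ + 2α₂ = 1.0770
CA = 1.0770 × 1.75 = 1.88 mmol/kg

CA = 1.88 mmol/kg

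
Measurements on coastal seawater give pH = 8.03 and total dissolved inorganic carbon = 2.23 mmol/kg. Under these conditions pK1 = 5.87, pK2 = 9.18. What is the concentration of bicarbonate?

α₁ = 1 / (1 + [H⁺]/K1 + K2/[H⁺]) = 1 / (1 + 10^-2.16 + 10^-1.15)
   = 1 / (1 + 0.0069183 + 0.070795) = 1/1.0777 = 0.9279
[HCO3⁻] = α₁ × DIC = 0.9279 × 2.23 = 2.07 mmol/kg

[HCO3⁻] = 2.07 mmol/kg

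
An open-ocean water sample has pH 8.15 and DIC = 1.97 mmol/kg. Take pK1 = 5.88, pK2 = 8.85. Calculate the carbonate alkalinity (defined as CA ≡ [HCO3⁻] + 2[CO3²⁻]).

CA = 2.29 mmol/kg

CA = [HCO3⁻] + 2[CO3²⁻] = (α₁ + 2α₂)·DIC
At pH 8.15: [H⁺]/K1 = 10^-2.27 = 0.0053703, K2/[H⁺] = 10^-0.70 = 0.19953
α₁ = 1/(1 + 0.0053703 + 0.19953) = 1/1.2049 = 0.8299; α₂ = α₁·K2/[H⁺] = 0.1656
α₁ + 2α₂ = 1.1611
CA = 1.1611 × 1.97 = 2.29 mmol/kg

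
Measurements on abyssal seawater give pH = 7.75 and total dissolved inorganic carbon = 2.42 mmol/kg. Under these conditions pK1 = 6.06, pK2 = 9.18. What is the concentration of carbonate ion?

[CO3²⁻] = 0.0850 mmol/kg

α₂ = 1 / (1 + [H⁺]/K2 + [H⁺]²/(K1K2)) = 1 / (1 + 10^+1.43 + 10^-0.26)
   = 1 / (1 + 26.915 + 0.54954) = 1/28.465 = 0.03513
[CO3²⁻] = α₂ × DIC = 0.03513 × 2.42 = 0.0850 mmol/kg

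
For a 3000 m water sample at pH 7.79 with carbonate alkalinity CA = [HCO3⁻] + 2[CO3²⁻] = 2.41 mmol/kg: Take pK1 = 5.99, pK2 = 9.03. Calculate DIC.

DIC = 2.32 mmol/kg

CA = [HCO3⁻] + 2[CO3²⁻] = (α₁ + 2α₂)·DIC
At pH 7.79: [H⁺]/K1 = 10^-1.80 = 0.015849, K2/[H⁺] = 10^-1.24 = 0.057544
α₁ = 1/(1 + 0.015849 + 0.057544) = 1/1.0734 = 0.9316; α₂ = α₁·K2/[H⁺] = 0.05361
α₁ + 2α₂ = 1.0388
DIC = CA / (α₁ + 2α₂) = 2.41 / 1.0388 = 2.32 mmol/kg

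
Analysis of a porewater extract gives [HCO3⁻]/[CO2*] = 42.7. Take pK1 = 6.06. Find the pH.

From K1 = [H⁺][HCO3⁻]/[CO2*]:  pH = pK1 + log₁₀([HCO3⁻]/[CO2*])
log₁₀(42.7) = +1.630
pH = 6.06 + (+1.630) = 7.69

pH = 7.69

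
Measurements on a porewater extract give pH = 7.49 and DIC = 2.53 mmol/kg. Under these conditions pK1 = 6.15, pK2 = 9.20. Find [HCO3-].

α₁ = 1 / (1 + [H⁺]/K1 + K2/[H⁺]) = 1 / (1 + 10^-1.34 + 10^-1.71)
   = 1 / (1 + 0.045709 + 0.019498) = 1/1.0652 = 0.9388
[HCO3⁻] = α₁ × DIC = 0.9388 × 2.53 = 2.38 mmol/kg

[HCO3⁻] = 2.38 mmol/kg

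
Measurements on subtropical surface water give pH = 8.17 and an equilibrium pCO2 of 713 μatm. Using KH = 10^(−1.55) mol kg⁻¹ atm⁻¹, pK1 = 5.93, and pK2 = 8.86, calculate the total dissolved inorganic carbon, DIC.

DIC = 4.23 mmol/kg

[CO2*] = KH · pCO2 = 10^(−1.55) × 713×10^-6 = 2.010×10^-5 mol/kg
α₀ = 1/(1 + K1/[H⁺] + K1K2/[H⁺]²) = 1/(1 + 10^+2.24 + 10^+1.55) = 0.004756
DIC = [CO2*]/α₀ = 2.010×10^-5 / 0.004756 = 4.23 mmol/kg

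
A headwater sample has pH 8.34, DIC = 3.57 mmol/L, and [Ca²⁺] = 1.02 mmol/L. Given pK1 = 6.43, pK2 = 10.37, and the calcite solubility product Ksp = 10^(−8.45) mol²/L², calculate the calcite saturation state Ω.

α₂ = 1 / (1 + [H⁺]/K2 + [H⁺]²/(K1K2)) = 1 / (1 + 10^+2.03 + 10^+0.12)
   = 1 / (1 + 107.15 + 1.3183) = 1/109.47 = 0.009135
[CO3²⁻] = α₂ × DIC = 0.009135 × 3.57 = 0.03261 mmol/L
Ksp = 10^(−8.45) = 3.548×10^-9
Ω = [Ca²⁺][CO3²⁻]/Ksp = (1.02×10^-3)(3.261×10^-5) / 3.548×10^-9 = 9.38

Ω = 9.38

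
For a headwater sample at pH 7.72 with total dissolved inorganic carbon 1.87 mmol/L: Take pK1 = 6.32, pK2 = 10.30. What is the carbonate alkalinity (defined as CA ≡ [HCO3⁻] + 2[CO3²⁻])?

CA = [HCO3⁻] + 2[CO3²⁻] = (α₁ + 2α₂)·DIC
At pH 7.72: [H⁺]/K1 = 10^-1.40 = 0.039811, K2/[H⁺] = 10^-2.58 = 0.0026303
α₁ = 1/(1 + 0.039811 + 0.0026303) = 1/1.0424 = 0.9593; α₂ = α₁·K2/[H⁺] = 0.002523
α₁ + 2α₂ = 0.9643
CA = 0.9643 × 1.87 = 1.80 mmol/L

CA = 1.80 mmol/L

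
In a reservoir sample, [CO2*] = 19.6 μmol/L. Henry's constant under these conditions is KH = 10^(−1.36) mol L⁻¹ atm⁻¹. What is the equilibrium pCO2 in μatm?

KH = 10^(−1.36) = 4.365×10^-2 mol L⁻¹ atm⁻¹
pCO2 = [CO2*]/KH = 19.6×10^-6 / 4.365×10^-2 = 4.49×10^-4 atm = 449 μatm

pCO2 = 449 μatm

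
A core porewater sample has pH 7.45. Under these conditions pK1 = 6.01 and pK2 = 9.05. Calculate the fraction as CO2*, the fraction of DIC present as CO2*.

α₀ = 1 / (1 + K1/[H⁺] + K1K2/[H⁺]²) = 1 / (1 + 10^+1.44 + 10^-0.16)
   = 1 / (1 + 27.542 + 0.69183) = 1/29.234 = 0.03421

α₀ = 0.0342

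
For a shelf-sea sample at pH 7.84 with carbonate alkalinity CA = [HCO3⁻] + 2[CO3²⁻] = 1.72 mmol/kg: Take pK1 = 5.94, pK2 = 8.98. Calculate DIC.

CA = [HCO3⁻] + 2[CO3²⁻] = (α₁ + 2α₂)·DIC
At pH 7.84: [H⁺]/K1 = 10^-1.90 = 0.012589, K2/[H⁺] = 10^-1.14 = 0.072444
α₁ = 1/(1 + 0.012589 + 0.072444) = 1/1.0850 = 0.9216; α₂ = α₁·K2/[H⁺] = 0.06677
α₁ + 2α₂ = 1.0552
DIC = CA / (α₁ + 2α₂) = 1.72 / 1.0552 = 1.63 mmol/kg

DIC = 1.63 mmol/kg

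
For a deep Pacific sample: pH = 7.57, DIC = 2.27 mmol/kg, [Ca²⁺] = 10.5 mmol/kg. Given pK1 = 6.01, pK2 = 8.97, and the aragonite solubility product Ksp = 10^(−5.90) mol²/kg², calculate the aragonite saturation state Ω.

Ω = 0.706

α₂ = 1 / (1 + [H⁺]/K2 + [H⁺]²/(K1K2)) = 1 / (1 + 10^+1.40 + 10^-0.16)
   = 1 / (1 + 25.119 + 0.69183) = 1/26.811 = 0.03730
[CO3²⁻] = α₂ × DIC = 0.03730 × 2.27 = 0.08467 mmol/kg
Ksp = 10^(−5.90) = 1.259×10^-6
Ω = [Ca²⁺][CO3²⁻]/Ksp = (10.5×10^-3)(8.467×10^-5) / 1.259×10^-6 = 0.706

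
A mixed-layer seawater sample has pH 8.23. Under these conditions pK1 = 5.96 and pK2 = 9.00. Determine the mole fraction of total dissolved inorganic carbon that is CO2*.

α₀ = 1 / (1 + K1/[H⁺] + K1K2/[H⁺]²) = 1 / (1 + 10^+2.27 + 10^+1.50)
   = 1 / (1 + 186.21 + 31.623) = 1/218.83 = 0.004570

α₀ = 0.00457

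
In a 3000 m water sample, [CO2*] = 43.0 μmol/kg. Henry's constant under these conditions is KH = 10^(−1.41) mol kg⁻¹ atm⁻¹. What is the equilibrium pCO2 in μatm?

pCO2 = 1110 μatm

KH = 10^(−1.41) = 3.890×10^-2 mol kg⁻¹ atm⁻¹
pCO2 = [CO2*]/KH = 43.0×10^-6 / 3.890×10^-2 = 1.11×10^-3 atm = 1110 μatm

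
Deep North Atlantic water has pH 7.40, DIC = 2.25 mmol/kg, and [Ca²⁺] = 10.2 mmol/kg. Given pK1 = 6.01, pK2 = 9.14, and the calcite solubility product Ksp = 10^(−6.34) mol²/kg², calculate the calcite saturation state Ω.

α₂ = 1 / (1 + [H⁺]/K2 + [H⁺]²/(K1K2)) = 1 / (1 + 10^+1.74 + 10^+0.35)
   = 1 / (1 + 54.954 + 2.2387) = 1/58.193 = 0.01718
[CO3²⁻] = α₂ × DIC = 0.01718 × 2.25 = 0.03866 mmol/kg
Ksp = 10^(−6.34) = 4.571×10^-7
Ω = [Ca²⁺][CO3²⁻]/Ksp = (10.2×10^-3)(3.866×10^-5) / 4.571×10^-7 = 0.863

Ω = 0.863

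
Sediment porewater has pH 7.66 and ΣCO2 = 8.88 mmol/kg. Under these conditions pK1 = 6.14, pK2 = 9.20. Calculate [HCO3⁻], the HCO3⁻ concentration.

[HCO3⁻] = 8.38 mmol/kg

α₁ = 1 / (1 + [H⁺]/K1 + K2/[H⁺]) = 1 / (1 + 10^-1.52 + 10^-1.54)
   = 1 / (1 + 0.030200 + 0.028840) = 1/1.0590 = 0.9443
[HCO3⁻] = α₁ × DIC = 0.9443 × 8.88 = 8.38 mmol/kg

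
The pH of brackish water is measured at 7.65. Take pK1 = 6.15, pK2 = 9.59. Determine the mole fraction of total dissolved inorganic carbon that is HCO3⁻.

α₁ = 1 / (1 + [H⁺]/K1 + K2/[H⁺]) = 1 / (1 + 10^-1.50 + 10^-1.94)
   = 1 / (1 + 0.031623 + 0.011482) = 1/1.0431 = 0.9587

α₁ = 0.959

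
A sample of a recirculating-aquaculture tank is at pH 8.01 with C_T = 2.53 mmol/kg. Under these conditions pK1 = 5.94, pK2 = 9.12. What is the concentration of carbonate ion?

α₂ = 1 / (1 + [H⁺]/K2 + [H⁺]²/(K1K2)) = 1 / (1 + 10^+1.11 + 10^-0.96)
   = 1 / (1 + 12.882 + 0.10965) = 1/13.992 = 0.07147
[CO3²⁻] = α₂ × DIC = 0.07147 × 2.53 = 0.181 mmol/kg

[CO3²⁻] = 0.181 mmol/kg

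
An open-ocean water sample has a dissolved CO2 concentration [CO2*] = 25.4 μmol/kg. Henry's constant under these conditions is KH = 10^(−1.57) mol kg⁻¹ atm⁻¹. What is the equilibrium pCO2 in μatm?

pCO2 = 944 μatm

KH = 10^(−1.57) = 2.692×10^-2 mol kg⁻¹ atm⁻¹
pCO2 = [CO2*]/KH = 25.4×10^-6 / 2.692×10^-2 = 9.44×10^-4 atm = 944 μatm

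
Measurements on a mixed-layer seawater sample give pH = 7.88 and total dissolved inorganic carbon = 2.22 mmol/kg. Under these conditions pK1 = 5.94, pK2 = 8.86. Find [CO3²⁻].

α₂ = 1 / (1 + [H⁺]/K2 + [H⁺]²/(K1K2)) = 1 / (1 + 10^+0.98 + 10^-0.96)
   = 1 / (1 + 9.5499 + 0.10965) = 1/10.660 = 0.09381
[CO3²⁻] = α₂ × DIC = 0.09381 × 2.22 = 0.208 mmol/kg

[CO3²⁻] = 0.208 mmol/kg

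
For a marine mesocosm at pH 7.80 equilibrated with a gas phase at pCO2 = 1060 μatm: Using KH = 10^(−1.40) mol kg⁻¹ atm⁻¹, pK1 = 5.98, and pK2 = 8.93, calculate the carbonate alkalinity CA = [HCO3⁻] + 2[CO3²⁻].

CA = 3.20 mmol/kg

[CO2*] = KH · pCO2 = 10^(−1.40) × 1060×10^-6 = 4.220×10^-5 mol/kg
α₀ = 1/(1 + K1/[H⁺] + K1K2/[H⁺]²) = 1/(1 + 10^+1.82 + 10^+0.69) = 0.01390
DIC = [CO2*]/α₀ = 4.220×10^-5 / 0.01390 = 3.037 mmol/kg
CA = (α₁ + 2α₂)·DIC = (0.9180 + 2×0.06806) × 3.037 = 3.20 mmol/kg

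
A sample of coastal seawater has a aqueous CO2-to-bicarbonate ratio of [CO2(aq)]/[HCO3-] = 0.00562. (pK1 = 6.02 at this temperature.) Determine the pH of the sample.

From K1 = [H⁺][HCO3-]/[CO2(aq)]:  pH = pK1 − log₁₀([CO2(aq)]/[HCO3-])
log₁₀(0.00562) = -2.250
pH = 6.02 − (-2.250) = 8.27

pH = 8.27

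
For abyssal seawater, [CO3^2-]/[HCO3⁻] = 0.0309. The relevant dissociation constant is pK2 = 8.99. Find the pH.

pH = 7.48

From K2 = [H⁺][CO3^2-]/[HCO3⁻]:  pH = pK2 + log₁₀([CO3^2-]/[HCO3⁻])
log₁₀(0.0309) = -1.510
pH = 8.99 + (-1.510) = 7.48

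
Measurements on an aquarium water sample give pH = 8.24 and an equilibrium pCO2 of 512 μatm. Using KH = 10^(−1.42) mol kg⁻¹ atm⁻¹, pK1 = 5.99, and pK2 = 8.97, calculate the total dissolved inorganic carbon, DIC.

DIC = 4.13 mmol/kg

[CO2*] = KH · pCO2 = 10^(−1.42) × 512×10^-6 = 1.947×10^-5 mol/kg
α₀ = 1/(1 + K1/[H⁺] + K1K2/[H⁺]²) = 1/(1 + 10^+2.25 + 10^+1.52) = 0.004718
DIC = [CO2*]/α₀ = 1.947×10^-5 / 0.004718 = 4.13 mmol/kg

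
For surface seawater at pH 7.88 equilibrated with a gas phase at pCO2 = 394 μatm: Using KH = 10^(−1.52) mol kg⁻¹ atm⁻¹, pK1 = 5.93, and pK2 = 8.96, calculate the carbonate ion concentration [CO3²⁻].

[CO2*] = KH · pCO2 = 10^(−1.52) × 394×10^-6 = 1.190×10^-5 mol/kg
α₀ = 1/(1 + K1/[H⁺] + K1K2/[H⁺]²) = 1/(1 + 10^+1.95 + 10^+0.87) = 0.01025
DIC = [CO2*]/α₀ = 1.190×10^-5 / 0.01025 = 1.161 mmol/kg
[CO3²⁻] = α₂·DIC; α₂ = 0.07600, so [CO3²⁻] = 0.07600 × 1.161 = 0.0882 mmol/kg

[CO3²⁻] = 0.0882 mmol/kg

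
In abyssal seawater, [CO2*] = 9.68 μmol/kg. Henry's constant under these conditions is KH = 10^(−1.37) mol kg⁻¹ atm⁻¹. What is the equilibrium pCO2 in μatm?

KH = 10^(−1.37) = 4.266×10^-2 mol kg⁻¹ atm⁻¹
pCO2 = [CO2*]/KH = 9.68×10^-6 / 4.266×10^-2 = 2.27×10^-4 atm = 227 μatm

pCO2 = 227 μatm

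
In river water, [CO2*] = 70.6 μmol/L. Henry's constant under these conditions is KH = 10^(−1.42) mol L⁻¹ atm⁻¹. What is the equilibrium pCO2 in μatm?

KH = 10^(−1.42) = 3.802×10^-2 mol L⁻¹ atm⁻¹
pCO2 = [CO2*]/KH = 70.6×10^-6 / 3.802×10^-2 = 1.86×10^-3 atm = 1860 μatm

pCO2 = 1860 μatm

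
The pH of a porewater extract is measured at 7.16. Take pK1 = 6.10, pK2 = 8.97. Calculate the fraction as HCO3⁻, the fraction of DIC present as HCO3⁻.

α₁ = 1 / (1 + [H⁺]/K1 + K2/[H⁺]) = 1 / (1 + 10^-1.06 + 10^-1.81)
   = 1 / (1 + 0.087096 + 0.015488) = 1/1.1026 = 0.9070

α₁ = 0.907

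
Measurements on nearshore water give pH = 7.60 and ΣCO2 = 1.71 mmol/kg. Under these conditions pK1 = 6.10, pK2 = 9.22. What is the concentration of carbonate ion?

α₂ = 1 / (1 + [H⁺]/K2 + [H⁺]²/(K1K2)) = 1 / (1 + 10^+1.62 + 10^+0.12)
   = 1 / (1 + 41.687 + 1.3183) = 1/44.005 = 0.02272
[CO3²⁻] = α₂ × DIC = 0.02272 × 1.71 = 0.0389 mmol/kg

[CO3²⁻] = 0.0389 mmol/kg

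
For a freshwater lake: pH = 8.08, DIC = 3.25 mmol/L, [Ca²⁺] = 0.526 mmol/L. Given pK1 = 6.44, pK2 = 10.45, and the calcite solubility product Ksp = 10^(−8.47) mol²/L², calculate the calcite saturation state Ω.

α₂ = 1 / (1 + [H⁺]/K2 + [H⁺]²/(K1K2)) = 1 / (1 + 10^+2.37 + 10^+0.73)
   = 1 / (1 + 234.42 + 5.3703) = 1/240.79 = 0.004153
[CO3²⁻] = α₂ × DIC = 0.004153 × 3.25 = 0.01350 mmol/L = 13.50 μmol/L
Ksp = 10^(−8.47) = 3.388×10^-9
Ω = [Ca²⁺][CO3²⁻]/Ksp = (0.526×10^-3)(1.350×10^-5) / 3.388×10^-9 = 2.10

Ω = 2.10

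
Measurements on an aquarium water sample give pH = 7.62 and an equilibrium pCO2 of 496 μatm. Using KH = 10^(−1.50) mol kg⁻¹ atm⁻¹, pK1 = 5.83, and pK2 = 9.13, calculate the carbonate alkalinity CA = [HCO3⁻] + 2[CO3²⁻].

[CO2*] = KH · pCO2 = 10^(−1.50) × 496×10^-6 = 1.568×10^-5 mol/kg
α₀ = 1/(1 + K1/[H⁺] + K1K2/[H⁺]²) = 1/(1 + 10^+1.79 + 10^+0.28) = 0.01549
DIC = [CO2*]/α₀ = 1.568×10^-5 / 0.01549 = 1.013 mmol/kg
CA = (α₁ + 2α₂)·DIC = (0.9550 + 2×0.02951) × 1.013 = 1.03 mmol/kg

CA = 1.03 mmol/kg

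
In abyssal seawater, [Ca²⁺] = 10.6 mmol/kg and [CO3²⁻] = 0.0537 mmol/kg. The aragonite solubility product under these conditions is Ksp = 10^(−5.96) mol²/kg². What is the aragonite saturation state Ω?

Ksp = 10^(−5.96) = 1.096×10^-6
Ω = [Ca²⁺][CO3²⁻]/Ksp = (10.6×10^-3)(0.0537×10^-3) / 1.096×10^-6 = 0.519

Ω = 0.519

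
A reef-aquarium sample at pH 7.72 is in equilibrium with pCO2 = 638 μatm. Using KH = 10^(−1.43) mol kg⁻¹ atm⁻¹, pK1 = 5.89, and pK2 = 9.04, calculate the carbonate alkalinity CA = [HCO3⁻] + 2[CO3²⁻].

[CO2*] = KH · pCO2 = 10^(−1.43) × 638×10^-6 = 2.370×10^-5 mol/kg
α₀ = 1/(1 + K1/[H⁺] + K1K2/[H⁺]²) = 1/(1 + 10^+1.83 + 10^+0.51) = 0.01392
DIC = [CO2*]/α₀ = 2.370×10^-5 / 0.01392 = 1.703 mmol/kg
CA = (α₁ + 2α₂)·DIC = (0.9410 + 2×0.04504) × 1.703 = 1.76 mmol/kg

CA = 1.76 mmol/kg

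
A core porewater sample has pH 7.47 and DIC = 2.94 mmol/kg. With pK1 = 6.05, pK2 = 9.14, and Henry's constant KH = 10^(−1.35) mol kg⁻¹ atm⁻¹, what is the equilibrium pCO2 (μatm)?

pCO2 = 2360 μatm

α₀ = 1 / (1 + K1/[H⁺] + K1K2/[H⁺]²) = 1 / (1 + 10^+1.42 + 10^-0.25)
   = 1 / (1 + 26.303 + 0.56234) = 1/27.865 = 0.03589
[CO2*] = α₀ × DIC = 0.03589 × 2.94 = 0.1055 mmol/kg
pCO2 = [CO2*]/KH = 1.055×10^-4 / 4.467×10^-2 = 2360 μatm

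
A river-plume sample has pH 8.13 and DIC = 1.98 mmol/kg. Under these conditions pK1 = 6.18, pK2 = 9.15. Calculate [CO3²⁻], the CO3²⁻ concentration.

[CO3²⁻] = 0.171 mmol/kg

α₂ = 1 / (1 + [H⁺]/K2 + [H⁺]²/(K1K2)) = 1 / (1 + 10^+1.02 + 10^-0.93)
   = 1 / (1 + 10.471 + 0.11749) = 1/11.589 = 0.08629
[CO3²⁻] = α₂ × DIC = 0.08629 × 1.98 = 0.171 mmol/kg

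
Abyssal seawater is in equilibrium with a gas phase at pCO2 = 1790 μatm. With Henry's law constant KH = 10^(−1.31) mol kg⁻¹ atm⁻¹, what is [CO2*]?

[CO2*] = 87.7 μmol/kg

KH = 10^(−1.31) = 4.898×10^-2 mol kg⁻¹ atm⁻¹
[CO2*] = KH · pCO2 = 4.898×10^-2 × 1790×10^-6 atm = 8.77×10^-5 mol/kg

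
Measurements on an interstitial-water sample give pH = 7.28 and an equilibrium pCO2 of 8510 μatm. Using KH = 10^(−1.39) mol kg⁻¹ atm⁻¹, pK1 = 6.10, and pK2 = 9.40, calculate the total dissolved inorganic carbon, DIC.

[CO2*] = KH · pCO2 = 10^(−1.39) × 8510×10^-6 = 3.467×10^-4 mol/kg
α₀ = 1/(1 + K1/[H⁺] + K1K2/[H⁺]²) = 1/(1 + 10^+1.18 + 10^-0.94) = 0.06154
DIC = [CO2*]/α₀ = 3.467×10^-4 / 0.06154 = 5.63 mmol/kg

DIC = 5.63 mmol/kg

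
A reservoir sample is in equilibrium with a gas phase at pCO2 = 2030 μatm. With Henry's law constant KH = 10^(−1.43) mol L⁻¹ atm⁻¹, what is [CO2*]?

[CO2*] = 75.4 μmol/L

KH = 10^(−1.43) = 3.715×10^-2 mol L⁻¹ atm⁻¹
[CO2*] = KH · pCO2 = 3.715×10^-2 × 2030×10^-6 atm = 7.54×10^-5 mol/L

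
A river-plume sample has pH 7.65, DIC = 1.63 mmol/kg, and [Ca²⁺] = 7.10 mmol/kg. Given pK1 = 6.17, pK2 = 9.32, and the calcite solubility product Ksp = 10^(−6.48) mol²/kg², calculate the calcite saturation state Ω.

α₂ = 1 / (1 + [H⁺]/K2 + [H⁺]²/(K1K2)) = 1 / (1 + 10^+1.67 + 10^+0.19)
   = 1 / (1 + 46.774 + 1.5488) = 1/49.322 = 0.02027
[CO3²⁻] = α₂ × DIC = 0.02027 × 1.63 = 0.03305 mmol/kg
Ksp = 10^(−6.48) = 3.311×10^-7
Ω = [Ca²⁺][CO3²⁻]/Ksp = (7.10×10^-3)(3.305×10^-5) / 3.311×10^-7 = 0.709

Ω = 0.709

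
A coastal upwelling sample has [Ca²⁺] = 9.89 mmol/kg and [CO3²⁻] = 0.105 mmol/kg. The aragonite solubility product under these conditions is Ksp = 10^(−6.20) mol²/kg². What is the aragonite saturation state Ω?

Ω = 1.65

Ksp = 10^(−6.20) = 6.310×10^-7
Ω = [Ca²⁺][CO3²⁻]/Ksp = (9.89×10^-3)(0.105×10^-3) / 6.310×10^-7 = 1.65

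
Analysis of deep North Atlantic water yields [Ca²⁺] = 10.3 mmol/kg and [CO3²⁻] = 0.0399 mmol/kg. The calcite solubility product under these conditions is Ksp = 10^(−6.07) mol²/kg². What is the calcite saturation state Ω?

Ω = 0.483

Ksp = 10^(−6.07) = 8.511×10^-7
Ω = [Ca²⁺][CO3²⁻]/Ksp = (10.3×10^-3)(0.0399×10^-3) / 8.511×10^-7 = 0.483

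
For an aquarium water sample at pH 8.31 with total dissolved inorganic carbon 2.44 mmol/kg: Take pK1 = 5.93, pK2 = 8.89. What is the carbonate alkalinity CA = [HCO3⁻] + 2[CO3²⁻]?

CA = 2.94 mmol/kg

CA = [HCO3⁻] + 2[CO3²⁻] = (α₁ + 2α₂)·DIC
At pH 8.31: [H⁺]/K1 = 10^-2.38 = 0.0041687, K2/[H⁺] = 10^-0.58 = 0.26303
α₁ = 1/(1 + 0.0041687 + 0.26303) = 1/1.2672 = 0.7891; α₂ = α₁·K2/[H⁺] = 0.2076
α₁ + 2α₂ = 1.2043
CA = 1.2043 × 2.44 = 2.94 mmol/kg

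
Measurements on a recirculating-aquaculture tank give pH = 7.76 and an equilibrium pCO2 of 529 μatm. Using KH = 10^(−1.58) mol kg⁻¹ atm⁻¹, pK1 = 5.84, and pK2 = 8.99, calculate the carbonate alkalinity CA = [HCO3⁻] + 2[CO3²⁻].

CA = 1.29 mmol/kg

[CO2*] = KH · pCO2 = 10^(−1.58) × 529×10^-6 = 1.391×10^-5 mol/kg
α₀ = 1/(1 + K1/[H⁺] + K1K2/[H⁺]²) = 1/(1 + 10^+1.92 + 10^+0.69) = 0.01123
DIC = [CO2*]/α₀ = 1.391×10^-5 / 0.01123 = 1.239 mmol/kg
CA = (α₁ + 2α₂)·DIC = (0.9338 + 2×0.05499) × 1.239 = 1.29 mmol/kg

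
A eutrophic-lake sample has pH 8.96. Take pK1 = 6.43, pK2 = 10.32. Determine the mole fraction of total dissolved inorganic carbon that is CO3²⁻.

α₂ = 0.0417

α₂ = 1 / (1 + [H⁺]/K2 + [H⁺]²/(K1K2)) = 1 / (1 + 10^+1.36 + 10^-1.17)
   = 1 / (1 + 22.909 + 0.067608) = 1/23.976 = 0.04171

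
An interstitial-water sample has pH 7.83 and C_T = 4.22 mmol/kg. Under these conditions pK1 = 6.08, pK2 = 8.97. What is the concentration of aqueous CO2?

[CO2*] = 0.0688 mmol/kg

α₀ = 1 / (1 + K1/[H⁺] + K1K2/[H⁺]²) = 1 / (1 + 10^+1.75 + 10^+0.61)
   = 1 / (1 + 56.234 + 4.0738) = 1/61.308 = 0.01631
[CO2*] = α₀ × DIC = 0.01631 × 4.22 = 0.0688 mmol/kg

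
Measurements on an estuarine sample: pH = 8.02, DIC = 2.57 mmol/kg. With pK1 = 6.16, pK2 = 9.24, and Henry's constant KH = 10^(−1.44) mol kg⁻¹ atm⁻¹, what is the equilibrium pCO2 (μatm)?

pCO2 = 910 μatm

α₀ = 1 / (1 + K1/[H⁺] + K1K2/[H⁺]²) = 1 / (1 + 10^+1.86 + 10^+0.64)
   = 1 / (1 + 72.444 + 4.3652) = 1/77.809 = 0.01285
[CO2*] = α₀ × DIC = 0.01285 × 2.57 = 0.03303 mmol/kg
pCO2 = [CO2*]/KH = 3.303×10^-5 / 3.631×10^-2 = 910 μatm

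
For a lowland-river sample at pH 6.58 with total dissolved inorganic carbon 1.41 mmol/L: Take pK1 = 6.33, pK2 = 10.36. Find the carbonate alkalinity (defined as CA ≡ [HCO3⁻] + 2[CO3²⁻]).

CA = [HCO3⁻] + 2[CO3²⁻] = (α₁ + 2α₂)·DIC
At pH 6.58: [H⁺]/K1 = 10^-0.25 = 0.56234, K2/[H⁺] = 10^-3.78 = 0.00016596
α₁ = 1/(1 + 0.56234 + 0.00016596) = 1/1.5625 = 0.6400; α₂ = α₁·K2/[H⁺] = 0.0001062
α₁ + 2α₂ = 0.6402
CA = 0.6402 × 1.41 = 0.903 mmol/L

CA = 0.903 mmol/L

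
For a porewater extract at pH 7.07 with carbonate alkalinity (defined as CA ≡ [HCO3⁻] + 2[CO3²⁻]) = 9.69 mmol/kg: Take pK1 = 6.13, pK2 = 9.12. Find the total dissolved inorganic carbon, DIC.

DIC = 10.7 mmol/kg

CA = [HCO3⁻] + 2[CO3²⁻] = (α₁ + 2α₂)·DIC
At pH 7.07: [H⁺]/K1 = 10^-0.94 = 0.11482, K2/[H⁺] = 10^-2.05 = 0.0089125
α₁ = 1/(1 + 0.11482 + 0.0089125) = 1/1.1237 = 0.8899; α₂ = α₁·K2/[H⁺] = 0.007931
α₁ + 2α₂ = 0.9058
DIC = CA / (α₁ + 2α₂) = 9.69 / 0.9058 = 10.7 mmol/kg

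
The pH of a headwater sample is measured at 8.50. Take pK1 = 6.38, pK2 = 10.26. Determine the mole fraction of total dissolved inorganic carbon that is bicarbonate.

α₁ = 1 / (1 + [H⁺]/K1 + K2/[H⁺]) = 1 / (1 + 10^-2.12 + 10^-1.76)
   = 1 / (1 + 0.0075858 + 0.017378) = 1/1.0250 = 0.9756

α₁ = 0.976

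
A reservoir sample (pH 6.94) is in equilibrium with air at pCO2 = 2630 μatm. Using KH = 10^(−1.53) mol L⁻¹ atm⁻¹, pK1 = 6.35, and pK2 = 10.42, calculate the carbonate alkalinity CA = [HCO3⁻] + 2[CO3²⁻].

[CO2*] = KH · pCO2 = 10^(−1.53) × 2630×10^-6 = 7.762×10^-5 mol/L
α₀ = 1/(1 + K1/[H⁺] + K1K2/[H⁺]²) = 1/(1 + 10^+0.59 + 10^-2.89) = 0.2044
DIC = [CO2*]/α₀ = 7.762×10^-5 / 0.2044 = 0.3797 mmol/L
CA = (α₁ + 2α₂)·DIC = (0.7953 + 2×0.0002634) × 0.3797 = 0.302 mmol/L

CA = 0.302 mmol/L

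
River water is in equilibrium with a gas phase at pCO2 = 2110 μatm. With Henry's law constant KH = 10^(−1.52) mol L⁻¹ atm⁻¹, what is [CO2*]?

KH = 10^(−1.52) = 3.020×10^-2 mol L⁻¹ atm⁻¹
[CO2*] = KH · pCO2 = 3.020×10^-2 × 2110×10^-6 atm = 6.37×10^-5 mol/L

[CO2*] = 63.7 μmol/L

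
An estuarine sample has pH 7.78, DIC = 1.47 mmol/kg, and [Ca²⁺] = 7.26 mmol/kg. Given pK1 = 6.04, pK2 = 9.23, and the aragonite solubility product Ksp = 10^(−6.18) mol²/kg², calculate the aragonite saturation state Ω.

Ω = 0.544

α₂ = 1 / (1 + [H⁺]/K2 + [H⁺]²/(K1K2)) = 1 / (1 + 10^+1.45 + 10^-0.29)
   = 1 / (1 + 28.184 + 0.51286) = 1/29.697 = 0.03367
[CO3²⁻] = α₂ × DIC = 0.03367 × 1.47 = 0.04950 mmol/kg
Ksp = 10^(−6.18) = 6.607×10^-7
Ω = [Ca²⁺][CO3²⁻]/Ksp = (7.26×10^-3)(4.950×10^-5) / 6.607×10^-7 = 0.544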